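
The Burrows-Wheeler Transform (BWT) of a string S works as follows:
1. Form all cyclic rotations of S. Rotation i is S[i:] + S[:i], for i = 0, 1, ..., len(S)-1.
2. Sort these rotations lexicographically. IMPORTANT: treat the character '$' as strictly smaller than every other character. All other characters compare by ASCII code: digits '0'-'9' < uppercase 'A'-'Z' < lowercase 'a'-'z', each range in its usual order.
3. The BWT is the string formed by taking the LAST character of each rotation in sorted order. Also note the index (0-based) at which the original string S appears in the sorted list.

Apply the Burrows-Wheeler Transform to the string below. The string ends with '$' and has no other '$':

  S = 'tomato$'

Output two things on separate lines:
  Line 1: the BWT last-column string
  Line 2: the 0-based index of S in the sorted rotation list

Answer: omotta$
6

Derivation:
All 7 rotations (rotation i = S[i:]+S[:i]):
  rot[0] = tomato$
  rot[1] = omato$t
  rot[2] = mato$to
  rot[3] = ato$tom
  rot[4] = to$toma
  rot[5] = o$tomat
  rot[6] = $tomato
Sorted (with $ < everything):
  sorted[0] = $tomato  (last char: 'o')
  sorted[1] = ato$tom  (last char: 'm')
  sorted[2] = mato$to  (last char: 'o')
  sorted[3] = o$tomat  (last char: 't')
  sorted[4] = omato$t  (last char: 't')
  sorted[5] = to$toma  (last char: 'a')
  sorted[6] = tomato$  (last char: '$')
Last column: omotta$
Original string S is at sorted index 6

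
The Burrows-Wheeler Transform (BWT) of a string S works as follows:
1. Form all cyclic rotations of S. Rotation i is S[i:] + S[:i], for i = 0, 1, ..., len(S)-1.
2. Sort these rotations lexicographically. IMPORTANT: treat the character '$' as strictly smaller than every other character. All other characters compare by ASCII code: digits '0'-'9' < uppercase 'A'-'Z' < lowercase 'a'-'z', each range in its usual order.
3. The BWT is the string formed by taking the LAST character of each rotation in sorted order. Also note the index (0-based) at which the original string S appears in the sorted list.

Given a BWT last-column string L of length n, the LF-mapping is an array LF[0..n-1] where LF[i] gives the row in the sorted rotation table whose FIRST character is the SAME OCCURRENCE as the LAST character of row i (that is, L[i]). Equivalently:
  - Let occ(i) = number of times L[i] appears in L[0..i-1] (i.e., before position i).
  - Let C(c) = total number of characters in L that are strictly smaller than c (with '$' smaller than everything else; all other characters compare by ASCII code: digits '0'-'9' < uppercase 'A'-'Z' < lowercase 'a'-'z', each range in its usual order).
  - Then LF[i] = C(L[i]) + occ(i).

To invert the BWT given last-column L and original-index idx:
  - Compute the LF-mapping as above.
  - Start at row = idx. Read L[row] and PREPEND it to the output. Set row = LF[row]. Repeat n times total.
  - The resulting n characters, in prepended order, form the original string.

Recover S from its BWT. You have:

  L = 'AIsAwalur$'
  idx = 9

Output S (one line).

LF mapping: 1 3 7 2 9 4 5 8 6 0
Walk LF starting at row 9, prepending L[row]:
  step 1: row=9, L[9]='$', prepend. Next row=LF[9]=0
  step 2: row=0, L[0]='A', prepend. Next row=LF[0]=1
  step 3: row=1, L[1]='I', prepend. Next row=LF[1]=3
  step 4: row=3, L[3]='A', prepend. Next row=LF[3]=2
  step 5: row=2, L[2]='s', prepend. Next row=LF[2]=7
  step 6: row=7, L[7]='u', prepend. Next row=LF[7]=8
  step 7: row=8, L[8]='r', prepend. Next row=LF[8]=6
  step 8: row=6, L[6]='l', prepend. Next row=LF[6]=5
  step 9: row=5, L[5]='a', prepend. Next row=LF[5]=4
  step 10: row=4, L[4]='w', prepend. Next row=LF[4]=9
Reversed output: walrusAIA$

Answer: walrusAIA$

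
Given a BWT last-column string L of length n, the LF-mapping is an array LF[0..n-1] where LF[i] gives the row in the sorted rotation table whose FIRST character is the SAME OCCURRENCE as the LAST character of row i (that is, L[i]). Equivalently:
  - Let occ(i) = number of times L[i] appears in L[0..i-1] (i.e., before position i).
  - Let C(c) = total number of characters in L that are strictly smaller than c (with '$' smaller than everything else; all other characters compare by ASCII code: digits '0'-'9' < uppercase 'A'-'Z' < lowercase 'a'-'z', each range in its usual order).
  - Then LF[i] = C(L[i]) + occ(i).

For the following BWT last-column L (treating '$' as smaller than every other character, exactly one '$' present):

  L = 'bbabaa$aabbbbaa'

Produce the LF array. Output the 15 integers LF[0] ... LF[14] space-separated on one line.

Char counts: '$':1, 'a':7, 'b':7
C (first-col start): C('$')=0, C('a')=1, C('b')=8
L[0]='b': occ=0, LF[0]=C('b')+0=8+0=8
L[1]='b': occ=1, LF[1]=C('b')+1=8+1=9
L[2]='a': occ=0, LF[2]=C('a')+0=1+0=1
L[3]='b': occ=2, LF[3]=C('b')+2=8+2=10
L[4]='a': occ=1, LF[4]=C('a')+1=1+1=2
L[5]='a': occ=2, LF[5]=C('a')+2=1+2=3
L[6]='$': occ=0, LF[6]=C('$')+0=0+0=0
L[7]='a': occ=3, LF[7]=C('a')+3=1+3=4
L[8]='a': occ=4, LF[8]=C('a')+4=1+4=5
L[9]='b': occ=3, LF[9]=C('b')+3=8+3=11
L[10]='b': occ=4, LF[10]=C('b')+4=8+4=12
L[11]='b': occ=5, LF[11]=C('b')+5=8+5=13
L[12]='b': occ=6, LF[12]=C('b')+6=8+6=14
L[13]='a': occ=5, LF[13]=C('a')+5=1+5=6
L[14]='a': occ=6, LF[14]=C('a')+6=1+6=7

Answer: 8 9 1 10 2 3 0 4 5 11 12 13 14 6 7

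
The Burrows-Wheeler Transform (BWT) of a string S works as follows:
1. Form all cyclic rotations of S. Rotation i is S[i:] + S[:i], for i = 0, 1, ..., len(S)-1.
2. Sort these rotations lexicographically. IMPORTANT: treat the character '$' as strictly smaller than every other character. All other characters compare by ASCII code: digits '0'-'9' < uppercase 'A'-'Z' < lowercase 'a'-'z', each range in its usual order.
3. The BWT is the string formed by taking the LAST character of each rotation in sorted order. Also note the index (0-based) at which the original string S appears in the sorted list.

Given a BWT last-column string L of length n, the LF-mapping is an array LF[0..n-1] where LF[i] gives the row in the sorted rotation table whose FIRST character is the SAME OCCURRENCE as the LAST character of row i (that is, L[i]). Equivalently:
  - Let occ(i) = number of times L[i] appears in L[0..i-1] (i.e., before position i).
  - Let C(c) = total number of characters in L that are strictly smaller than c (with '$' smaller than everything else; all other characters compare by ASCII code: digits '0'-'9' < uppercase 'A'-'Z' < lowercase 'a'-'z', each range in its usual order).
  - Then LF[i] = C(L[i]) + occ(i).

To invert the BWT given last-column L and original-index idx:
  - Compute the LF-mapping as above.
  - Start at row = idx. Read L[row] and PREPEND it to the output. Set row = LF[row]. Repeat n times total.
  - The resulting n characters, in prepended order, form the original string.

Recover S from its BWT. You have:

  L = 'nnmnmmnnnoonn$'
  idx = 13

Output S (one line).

Answer: onnonnnnmnmmn$

Derivation:
LF mapping: 4 5 1 6 2 3 7 8 9 12 13 10 11 0
Walk LF starting at row 13, prepending L[row]:
  step 1: row=13, L[13]='$', prepend. Next row=LF[13]=0
  step 2: row=0, L[0]='n', prepend. Next row=LF[0]=4
  step 3: row=4, L[4]='m', prepend. Next row=LF[4]=2
  step 4: row=2, L[2]='m', prepend. Next row=LF[2]=1
  step 5: row=1, L[1]='n', prepend. Next row=LF[1]=5
  step 6: row=5, L[5]='m', prepend. Next row=LF[5]=3
  step 7: row=3, L[3]='n', prepend. Next row=LF[3]=6
  step 8: row=6, L[6]='n', prepend. Next row=LF[6]=7
  step 9: row=7, L[7]='n', prepend. Next row=LF[7]=8
  step 10: row=8, L[8]='n', prepend. Next row=LF[8]=9
  step 11: row=9, L[9]='o', prepend. Next row=LF[9]=12
  step 12: row=12, L[12]='n', prepend. Next row=LF[12]=11
  step 13: row=11, L[11]='n', prepend. Next row=LF[11]=10
  step 14: row=10, L[10]='o', prepend. Next row=LF[10]=13
Reversed output: onnonnnnmnmmn$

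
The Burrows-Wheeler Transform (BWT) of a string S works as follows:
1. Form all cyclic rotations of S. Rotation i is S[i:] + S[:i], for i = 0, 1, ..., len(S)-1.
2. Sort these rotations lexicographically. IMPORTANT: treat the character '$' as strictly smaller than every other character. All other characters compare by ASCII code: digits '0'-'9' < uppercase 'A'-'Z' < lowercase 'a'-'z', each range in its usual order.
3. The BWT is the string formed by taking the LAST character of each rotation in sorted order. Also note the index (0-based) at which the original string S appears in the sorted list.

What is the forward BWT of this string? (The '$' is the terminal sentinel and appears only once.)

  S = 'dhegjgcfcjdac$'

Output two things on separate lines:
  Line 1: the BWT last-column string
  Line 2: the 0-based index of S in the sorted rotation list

Answer: cdagfj$hcjedcg
6

Derivation:
All 14 rotations (rotation i = S[i:]+S[:i]):
  rot[0] = dhegjgcfcjdac$
  rot[1] = hegjgcfcjdac$d
  rot[2] = egjgcfcjdac$dh
  rot[3] = gjgcfcjdac$dhe
  rot[4] = jgcfcjdac$dheg
  rot[5] = gcfcjdac$dhegj
  rot[6] = cfcjdac$dhegjg
  rot[7] = fcjdac$dhegjgc
  rot[8] = cjdac$dhegjgcf
  rot[9] = jdac$dhegjgcfc
  rot[10] = dac$dhegjgcfcj
  rot[11] = ac$dhegjgcfcjd
  rot[12] = c$dhegjgcfcjda
  rot[13] = $dhegjgcfcjdac
Sorted (with $ < everything):
  sorted[0] = $dhegjgcfcjdac  (last char: 'c')
  sorted[1] = ac$dhegjgcfcjd  (last char: 'd')
  sorted[2] = c$dhegjgcfcjda  (last char: 'a')
  sorted[3] = cfcjdac$dhegjg  (last char: 'g')
  sorted[4] = cjdac$dhegjgcf  (last char: 'f')
  sorted[5] = dac$dhegjgcfcj  (last char: 'j')
  sorted[6] = dhegjgcfcjdac$  (last char: '$')
  sorted[7] = egjgcfcjdac$dh  (last char: 'h')
  sorted[8] = fcjdac$dhegjgc  (last char: 'c')
  sorted[9] = gcfcjdac$dhegj  (last char: 'j')
  sorted[10] = gjgcfcjdac$dhe  (last char: 'e')
  sorted[11] = hegjgcfcjdac$d  (last char: 'd')
  sorted[12] = jdac$dhegjgcfc  (last char: 'c')
  sorted[13] = jgcfcjdac$dheg  (last char: 'g')
Last column: cdagfj$hcjedcg
Original string S is at sorted index 6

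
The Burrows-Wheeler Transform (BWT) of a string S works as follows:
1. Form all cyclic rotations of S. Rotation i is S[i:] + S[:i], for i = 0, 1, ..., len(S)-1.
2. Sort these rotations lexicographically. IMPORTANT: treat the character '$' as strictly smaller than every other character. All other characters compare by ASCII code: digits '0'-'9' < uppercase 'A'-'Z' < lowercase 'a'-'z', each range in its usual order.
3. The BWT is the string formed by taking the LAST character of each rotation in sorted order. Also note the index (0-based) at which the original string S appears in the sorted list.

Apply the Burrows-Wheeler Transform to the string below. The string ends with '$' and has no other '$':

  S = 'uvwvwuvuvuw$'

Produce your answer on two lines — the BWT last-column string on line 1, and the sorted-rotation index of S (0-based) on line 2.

All 12 rotations (rotation i = S[i:]+S[:i]):
  rot[0] = uvwvwuvuvuw$
  rot[1] = vwvwuvuvuw$u
  rot[2] = wvwuvuvuw$uv
  rot[3] = vwuvuvuw$uvw
  rot[4] = wuvuvuw$uvwv
  rot[5] = uvuvuw$uvwvw
  rot[6] = vuvuw$uvwvwu
  rot[7] = uvuw$uvwvwuv
  rot[8] = vuw$uvwvwuvu
  rot[9] = uw$uvwvwuvuv
  rot[10] = w$uvwvwuvuvu
  rot[11] = $uvwvwuvuvuw
Sorted (with $ < everything):
  sorted[0] = $uvwvwuvuvuw  (last char: 'w')
  sorted[1] = uvuvuw$uvwvw  (last char: 'w')
  sorted[2] = uvuw$uvwvwuv  (last char: 'v')
  sorted[3] = uvwvwuvuvuw$  (last char: '$')
  sorted[4] = uw$uvwvwuvuv  (last char: 'v')
  sorted[5] = vuvuw$uvwvwu  (last char: 'u')
  sorted[6] = vuw$uvwvwuvu  (last char: 'u')
  sorted[7] = vwuvuvuw$uvw  (last char: 'w')
  sorted[8] = vwvwuvuvuw$u  (last char: 'u')
  sorted[9] = w$uvwvwuvuvu  (last char: 'u')
  sorted[10] = wuvuvuw$uvwv  (last char: 'v')
  sorted[11] = wvwuvuvuw$uv  (last char: 'v')
Last column: wwv$vuuwuuvv
Original string S is at sorted index 3

Answer: wwv$vuuwuuvv
3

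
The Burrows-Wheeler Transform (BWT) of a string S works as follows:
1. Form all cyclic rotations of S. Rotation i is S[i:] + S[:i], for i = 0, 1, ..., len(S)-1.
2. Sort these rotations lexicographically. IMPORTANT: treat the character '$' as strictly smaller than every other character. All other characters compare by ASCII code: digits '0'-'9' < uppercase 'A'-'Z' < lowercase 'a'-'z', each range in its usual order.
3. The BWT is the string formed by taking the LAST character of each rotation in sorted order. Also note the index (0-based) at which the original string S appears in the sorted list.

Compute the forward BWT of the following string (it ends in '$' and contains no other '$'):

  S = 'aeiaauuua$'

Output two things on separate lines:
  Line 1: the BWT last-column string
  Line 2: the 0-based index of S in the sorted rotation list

Answer: aui$aaeuua
3

Derivation:
All 10 rotations (rotation i = S[i:]+S[:i]):
  rot[0] = aeiaauuua$
  rot[1] = eiaauuua$a
  rot[2] = iaauuua$ae
  rot[3] = aauuua$aei
  rot[4] = auuua$aeia
  rot[5] = uuua$aeiaa
  rot[6] = uua$aeiaau
  rot[7] = ua$aeiaauu
  rot[8] = a$aeiaauuu
  rot[9] = $aeiaauuua
Sorted (with $ < everything):
  sorted[0] = $aeiaauuua  (last char: 'a')
  sorted[1] = a$aeiaauuu  (last char: 'u')
  sorted[2] = aauuua$aei  (last char: 'i')
  sorted[3] = aeiaauuua$  (last char: '$')
  sorted[4] = auuua$aeia  (last char: 'a')
  sorted[5] = eiaauuua$a  (last char: 'a')
  sorted[6] = iaauuua$ae  (last char: 'e')
  sorted[7] = ua$aeiaauu  (last char: 'u')
  sorted[8] = uua$aeiaau  (last char: 'u')
  sorted[9] = uuua$aeiaa  (last char: 'a')
Last column: aui$aaeuua
Original string S is at sorted index 3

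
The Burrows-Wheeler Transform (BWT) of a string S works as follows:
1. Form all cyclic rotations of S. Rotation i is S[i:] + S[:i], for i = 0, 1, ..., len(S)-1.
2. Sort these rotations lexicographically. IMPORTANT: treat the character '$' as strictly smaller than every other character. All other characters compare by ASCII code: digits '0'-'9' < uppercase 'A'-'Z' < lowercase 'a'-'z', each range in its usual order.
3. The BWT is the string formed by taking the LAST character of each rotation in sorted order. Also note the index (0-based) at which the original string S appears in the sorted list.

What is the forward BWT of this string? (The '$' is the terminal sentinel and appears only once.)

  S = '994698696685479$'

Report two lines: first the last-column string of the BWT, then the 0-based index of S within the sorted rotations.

All 16 rotations (rotation i = S[i:]+S[:i]):
  rot[0] = 994698696685479$
  rot[1] = 94698696685479$9
  rot[2] = 4698696685479$99
  rot[3] = 698696685479$994
  rot[4] = 98696685479$9946
  rot[5] = 8696685479$99469
  rot[6] = 696685479$994698
  rot[7] = 96685479$9946986
  rot[8] = 6685479$99469869
  rot[9] = 685479$994698696
  rot[10] = 85479$9946986966
  rot[11] = 5479$99469869668
  rot[12] = 479$994698696685
  rot[13] = 79$9946986966854
  rot[14] = 9$99469869668547
  rot[15] = $994698696685479
Sorted (with $ < everything):
  sorted[0] = $994698696685479  (last char: '9')
  sorted[1] = 4698696685479$99  (last char: '9')
  sorted[2] = 479$994698696685  (last char: '5')
  sorted[3] = 5479$99469869668  (last char: '8')
  sorted[4] = 6685479$99469869  (last char: '9')
  sorted[5] = 685479$994698696  (last char: '6')
  sorted[6] = 696685479$994698  (last char: '8')
  sorted[7] = 698696685479$994  (last char: '4')
  sorted[8] = 79$9946986966854  (last char: '4')
  sorted[9] = 85479$9946986966  (last char: '6')
  sorted[10] = 8696685479$99469  (last char: '9')
  sorted[11] = 9$99469869668547  (last char: '7')
  sorted[12] = 94698696685479$9  (last char: '9')
  sorted[13] = 96685479$9946986  (last char: '6')
  sorted[14] = 98696685479$9946  (last char: '6')
  sorted[15] = 994698696685479$  (last char: '$')
Last column: 995896844697966$
Original string S is at sorted index 15

Answer: 995896844697966$
15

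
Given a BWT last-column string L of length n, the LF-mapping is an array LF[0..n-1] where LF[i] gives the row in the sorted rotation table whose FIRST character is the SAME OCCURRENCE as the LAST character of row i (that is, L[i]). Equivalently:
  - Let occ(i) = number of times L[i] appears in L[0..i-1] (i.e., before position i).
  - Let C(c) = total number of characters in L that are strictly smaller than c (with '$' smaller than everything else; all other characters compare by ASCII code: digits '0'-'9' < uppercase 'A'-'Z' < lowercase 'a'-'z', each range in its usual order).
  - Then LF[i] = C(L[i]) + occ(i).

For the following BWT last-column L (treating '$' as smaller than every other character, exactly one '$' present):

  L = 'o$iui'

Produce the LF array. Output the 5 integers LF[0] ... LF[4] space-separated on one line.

Char counts: '$':1, 'i':2, 'o':1, 'u':1
C (first-col start): C('$')=0, C('i')=1, C('o')=3, C('u')=4
L[0]='o': occ=0, LF[0]=C('o')+0=3+0=3
L[1]='$': occ=0, LF[1]=C('$')+0=0+0=0
L[2]='i': occ=0, LF[2]=C('i')+0=1+0=1
L[3]='u': occ=0, LF[3]=C('u')+0=4+0=4
L[4]='i': occ=1, LF[4]=C('i')+1=1+1=2

Answer: 3 0 1 4 2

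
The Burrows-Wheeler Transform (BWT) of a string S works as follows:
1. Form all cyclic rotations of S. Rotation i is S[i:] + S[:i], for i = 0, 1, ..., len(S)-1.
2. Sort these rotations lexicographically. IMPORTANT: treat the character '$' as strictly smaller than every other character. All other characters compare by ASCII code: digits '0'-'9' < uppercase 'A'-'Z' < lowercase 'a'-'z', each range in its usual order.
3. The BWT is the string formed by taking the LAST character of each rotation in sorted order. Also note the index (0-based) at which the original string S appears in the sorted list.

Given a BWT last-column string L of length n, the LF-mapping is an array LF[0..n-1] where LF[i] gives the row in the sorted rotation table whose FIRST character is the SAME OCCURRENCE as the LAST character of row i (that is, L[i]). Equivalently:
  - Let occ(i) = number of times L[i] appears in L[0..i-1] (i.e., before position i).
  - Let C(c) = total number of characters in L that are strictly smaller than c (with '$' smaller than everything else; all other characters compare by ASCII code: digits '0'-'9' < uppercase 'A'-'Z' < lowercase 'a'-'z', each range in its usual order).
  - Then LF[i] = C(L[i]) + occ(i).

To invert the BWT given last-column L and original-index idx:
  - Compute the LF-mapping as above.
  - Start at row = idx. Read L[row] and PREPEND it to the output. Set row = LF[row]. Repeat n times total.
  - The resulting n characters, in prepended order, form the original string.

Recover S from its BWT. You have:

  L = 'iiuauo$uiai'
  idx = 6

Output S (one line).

LF mapping: 3 4 8 1 9 7 0 10 5 2 6
Walk LF starting at row 6, prepending L[row]:
  step 1: row=6, L[6]='$', prepend. Next row=LF[6]=0
  step 2: row=0, L[0]='i', prepend. Next row=LF[0]=3
  step 3: row=3, L[3]='a', prepend. Next row=LF[3]=1
  step 4: row=1, L[1]='i', prepend. Next row=LF[1]=4
  step 5: row=4, L[4]='u', prepend. Next row=LF[4]=9
  step 6: row=9, L[9]='a', prepend. Next row=LF[9]=2
  step 7: row=2, L[2]='u', prepend. Next row=LF[2]=8
  step 8: row=8, L[8]='i', prepend. Next row=LF[8]=5
  step 9: row=5, L[5]='o', prepend. Next row=LF[5]=7
  step 10: row=7, L[7]='u', prepend. Next row=LF[7]=10
  step 11: row=10, L[10]='i', prepend. Next row=LF[10]=6
Reversed output: iuoiuauiai$

Answer: iuoiuauiai$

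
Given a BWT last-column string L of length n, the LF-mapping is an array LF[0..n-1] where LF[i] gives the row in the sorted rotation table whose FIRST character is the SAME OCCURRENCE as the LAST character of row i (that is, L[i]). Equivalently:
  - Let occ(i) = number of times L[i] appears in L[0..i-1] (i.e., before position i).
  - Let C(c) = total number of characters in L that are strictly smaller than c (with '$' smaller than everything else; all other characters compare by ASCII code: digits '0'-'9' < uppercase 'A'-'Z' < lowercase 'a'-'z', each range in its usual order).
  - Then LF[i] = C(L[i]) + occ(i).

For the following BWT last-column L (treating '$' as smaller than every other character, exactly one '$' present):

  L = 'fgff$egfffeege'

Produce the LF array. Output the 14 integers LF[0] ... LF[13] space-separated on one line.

Char counts: '$':1, 'e':4, 'f':6, 'g':3
C (first-col start): C('$')=0, C('e')=1, C('f')=5, C('g')=11
L[0]='f': occ=0, LF[0]=C('f')+0=5+0=5
L[1]='g': occ=0, LF[1]=C('g')+0=11+0=11
L[2]='f': occ=1, LF[2]=C('f')+1=5+1=6
L[3]='f': occ=2, LF[3]=C('f')+2=5+2=7
L[4]='$': occ=0, LF[4]=C('$')+0=0+0=0
L[5]='e': occ=0, LF[5]=C('e')+0=1+0=1
L[6]='g': occ=1, LF[6]=C('g')+1=11+1=12
L[7]='f': occ=3, LF[7]=C('f')+3=5+3=8
L[8]='f': occ=4, LF[8]=C('f')+4=5+4=9
L[9]='f': occ=5, LF[9]=C('f')+5=5+5=10
L[10]='e': occ=1, LF[10]=C('e')+1=1+1=2
L[11]='e': occ=2, LF[11]=C('e')+2=1+2=3
L[12]='g': occ=2, LF[12]=C('g')+2=11+2=13
L[13]='e': occ=3, LF[13]=C('e')+3=1+3=4

Answer: 5 11 6 7 0 1 12 8 9 10 2 3 13 4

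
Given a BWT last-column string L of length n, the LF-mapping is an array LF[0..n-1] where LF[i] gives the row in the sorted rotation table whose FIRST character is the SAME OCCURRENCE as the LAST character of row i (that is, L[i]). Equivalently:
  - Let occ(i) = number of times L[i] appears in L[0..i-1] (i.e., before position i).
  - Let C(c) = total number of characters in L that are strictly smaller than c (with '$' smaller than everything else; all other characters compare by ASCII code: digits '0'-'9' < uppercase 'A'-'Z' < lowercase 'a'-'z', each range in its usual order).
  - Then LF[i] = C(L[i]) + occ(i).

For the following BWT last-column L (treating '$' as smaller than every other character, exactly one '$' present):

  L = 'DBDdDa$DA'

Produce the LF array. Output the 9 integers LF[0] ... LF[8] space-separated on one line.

Char counts: '$':1, 'A':1, 'B':1, 'D':4, 'a':1, 'd':1
C (first-col start): C('$')=0, C('A')=1, C('B')=2, C('D')=3, C('a')=7, C('d')=8
L[0]='D': occ=0, LF[0]=C('D')+0=3+0=3
L[1]='B': occ=0, LF[1]=C('B')+0=2+0=2
L[2]='D': occ=1, LF[2]=C('D')+1=3+1=4
L[3]='d': occ=0, LF[3]=C('d')+0=8+0=8
L[4]='D': occ=2, LF[4]=C('D')+2=3+2=5
L[5]='a': occ=0, LF[5]=C('a')+0=7+0=7
L[6]='$': occ=0, LF[6]=C('$')+0=0+0=0
L[7]='D': occ=3, LF[7]=C('D')+3=3+3=6
L[8]='A': occ=0, LF[8]=C('A')+0=1+0=1

Answer: 3 2 4 8 5 7 0 6 1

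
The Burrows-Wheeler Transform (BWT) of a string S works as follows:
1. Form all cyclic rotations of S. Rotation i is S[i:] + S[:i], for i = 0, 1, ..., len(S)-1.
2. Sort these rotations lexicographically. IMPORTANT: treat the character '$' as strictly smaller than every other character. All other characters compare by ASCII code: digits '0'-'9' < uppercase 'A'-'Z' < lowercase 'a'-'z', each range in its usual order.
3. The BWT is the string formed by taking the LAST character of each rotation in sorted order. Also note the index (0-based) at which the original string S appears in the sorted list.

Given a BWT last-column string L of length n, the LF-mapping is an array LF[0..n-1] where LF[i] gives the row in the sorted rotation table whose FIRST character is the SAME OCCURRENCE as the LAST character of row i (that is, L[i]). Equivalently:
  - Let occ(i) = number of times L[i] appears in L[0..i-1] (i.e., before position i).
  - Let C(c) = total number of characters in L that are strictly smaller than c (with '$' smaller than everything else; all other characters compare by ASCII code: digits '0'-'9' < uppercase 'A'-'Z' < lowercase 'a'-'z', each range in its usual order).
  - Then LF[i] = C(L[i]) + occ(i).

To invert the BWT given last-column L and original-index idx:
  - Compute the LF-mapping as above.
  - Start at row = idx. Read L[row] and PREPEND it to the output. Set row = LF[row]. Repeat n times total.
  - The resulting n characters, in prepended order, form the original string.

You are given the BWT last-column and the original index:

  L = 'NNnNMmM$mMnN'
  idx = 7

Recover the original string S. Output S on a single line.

Answer: NnnMNMmmNMN$

Derivation:
LF mapping: 4 5 10 6 1 8 2 0 9 3 11 7
Walk LF starting at row 7, prepending L[row]:
  step 1: row=7, L[7]='$', prepend. Next row=LF[7]=0
  step 2: row=0, L[0]='N', prepend. Next row=LF[0]=4
  step 3: row=4, L[4]='M', prepend. Next row=LF[4]=1
  step 4: row=1, L[1]='N', prepend. Next row=LF[1]=5
  step 5: row=5, L[5]='m', prepend. Next row=LF[5]=8
  step 6: row=8, L[8]='m', prepend. Next row=LF[8]=9
  step 7: row=9, L[9]='M', prepend. Next row=LF[9]=3
  step 8: row=3, L[3]='N', prepend. Next row=LF[3]=6
  step 9: row=6, L[6]='M', prepend. Next row=LF[6]=2
  step 10: row=2, L[2]='n', prepend. Next row=LF[2]=10
  step 11: row=10, L[10]='n', prepend. Next row=LF[10]=11
  step 12: row=11, L[11]='N', prepend. Next row=LF[11]=7
Reversed output: NnnMNMmmNMN$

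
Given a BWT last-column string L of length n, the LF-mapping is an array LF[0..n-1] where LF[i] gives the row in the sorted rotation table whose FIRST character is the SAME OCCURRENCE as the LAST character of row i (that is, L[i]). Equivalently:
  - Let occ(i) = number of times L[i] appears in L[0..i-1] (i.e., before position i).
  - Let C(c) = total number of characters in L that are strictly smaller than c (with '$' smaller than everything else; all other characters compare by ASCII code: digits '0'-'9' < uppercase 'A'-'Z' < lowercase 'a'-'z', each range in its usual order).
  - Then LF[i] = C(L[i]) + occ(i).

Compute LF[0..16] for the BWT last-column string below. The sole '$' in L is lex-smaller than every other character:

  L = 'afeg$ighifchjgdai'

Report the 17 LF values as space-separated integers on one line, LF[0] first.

Answer: 1 6 5 8 0 13 9 11 14 7 3 12 16 10 4 2 15

Derivation:
Char counts: '$':1, 'a':2, 'c':1, 'd':1, 'e':1, 'f':2, 'g':3, 'h':2, 'i':3, 'j':1
C (first-col start): C('$')=0, C('a')=1, C('c')=3, C('d')=4, C('e')=5, C('f')=6, C('g')=8, C('h')=11, C('i')=13, C('j')=16
L[0]='a': occ=0, LF[0]=C('a')+0=1+0=1
L[1]='f': occ=0, LF[1]=C('f')+0=6+0=6
L[2]='e': occ=0, LF[2]=C('e')+0=5+0=5
L[3]='g': occ=0, LF[3]=C('g')+0=8+0=8
L[4]='$': occ=0, LF[4]=C('$')+0=0+0=0
L[5]='i': occ=0, LF[5]=C('i')+0=13+0=13
L[6]='g': occ=1, LF[6]=C('g')+1=8+1=9
L[7]='h': occ=0, LF[7]=C('h')+0=11+0=11
L[8]='i': occ=1, LF[8]=C('i')+1=13+1=14
L[9]='f': occ=1, LF[9]=C('f')+1=6+1=7
L[10]='c': occ=0, LF[10]=C('c')+0=3+0=3
L[11]='h': occ=1, LF[11]=C('h')+1=11+1=12
L[12]='j': occ=0, LF[12]=C('j')+0=16+0=16
L[13]='g': occ=2, LF[13]=C('g')+2=8+2=10
L[14]='d': occ=0, LF[14]=C('d')+0=4+0=4
L[15]='a': occ=1, LF[15]=C('a')+1=1+1=2
L[16]='i': occ=2, LF[16]=C('i')+2=13+2=15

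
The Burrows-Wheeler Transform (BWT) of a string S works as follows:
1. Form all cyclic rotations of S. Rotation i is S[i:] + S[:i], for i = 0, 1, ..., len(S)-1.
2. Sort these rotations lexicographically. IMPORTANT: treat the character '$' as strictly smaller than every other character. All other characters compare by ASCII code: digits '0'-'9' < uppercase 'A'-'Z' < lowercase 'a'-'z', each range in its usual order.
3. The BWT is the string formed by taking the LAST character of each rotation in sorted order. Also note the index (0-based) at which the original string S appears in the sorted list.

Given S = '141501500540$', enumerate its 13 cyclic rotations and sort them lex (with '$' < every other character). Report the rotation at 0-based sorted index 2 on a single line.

Answer: 00540$1415015

Derivation:
All 13 rotations (rotation i = S[i:]+S[:i]):
  rot[0] = 141501500540$
  rot[1] = 41501500540$1
  rot[2] = 1501500540$14
  rot[3] = 501500540$141
  rot[4] = 01500540$1415
  rot[5] = 1500540$14150
  rot[6] = 500540$141501
  rot[7] = 00540$1415015
  rot[8] = 0540$14150150
  rot[9] = 540$141501500
  rot[10] = 40$1415015005
  rot[11] = 0$14150150054
  rot[12] = $141501500540
Sorted (with $ < everything):
  sorted[0] = $141501500540
  sorted[1] = 0$14150150054
  sorted[2] = 00540$1415015
  sorted[3] = 01500540$1415
  sorted[4] = 0540$14150150
  sorted[5] = 141501500540$
  sorted[6] = 1500540$14150
  sorted[7] = 1501500540$14
  sorted[8] = 40$1415015005
  sorted[9] = 41501500540$1
  sorted[10] = 500540$141501
  sorted[11] = 501500540$141
  sorted[12] = 540$141501500
sorted[2] = 00540$1415015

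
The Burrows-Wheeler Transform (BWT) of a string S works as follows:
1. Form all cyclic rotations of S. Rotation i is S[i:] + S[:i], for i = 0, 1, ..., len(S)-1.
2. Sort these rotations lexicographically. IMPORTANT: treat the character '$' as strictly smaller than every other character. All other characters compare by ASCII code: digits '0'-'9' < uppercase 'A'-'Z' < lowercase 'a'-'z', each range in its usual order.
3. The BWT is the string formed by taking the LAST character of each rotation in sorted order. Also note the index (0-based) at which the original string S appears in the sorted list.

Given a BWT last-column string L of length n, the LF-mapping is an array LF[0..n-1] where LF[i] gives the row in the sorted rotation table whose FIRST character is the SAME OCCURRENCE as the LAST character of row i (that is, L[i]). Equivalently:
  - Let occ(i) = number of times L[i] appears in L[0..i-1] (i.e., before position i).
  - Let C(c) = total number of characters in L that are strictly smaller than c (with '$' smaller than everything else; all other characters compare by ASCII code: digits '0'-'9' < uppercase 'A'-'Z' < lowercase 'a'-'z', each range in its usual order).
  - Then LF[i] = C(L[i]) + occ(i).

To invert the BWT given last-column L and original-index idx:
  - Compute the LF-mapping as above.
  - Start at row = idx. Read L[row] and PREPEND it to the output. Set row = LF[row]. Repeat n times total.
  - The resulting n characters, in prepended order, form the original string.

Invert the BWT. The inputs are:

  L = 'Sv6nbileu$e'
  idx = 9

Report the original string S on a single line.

LF mapping: 2 10 1 8 3 6 7 4 9 0 5
Walk LF starting at row 9, prepending L[row]:
  step 1: row=9, L[9]='$', prepend. Next row=LF[9]=0
  step 2: row=0, L[0]='S', prepend. Next row=LF[0]=2
  step 3: row=2, L[2]='6', prepend. Next row=LF[2]=1
  step 4: row=1, L[1]='v', prepend. Next row=LF[1]=10
  step 5: row=10, L[10]='e', prepend. Next row=LF[10]=5
  step 6: row=5, L[5]='i', prepend. Next row=LF[5]=6
  step 7: row=6, L[6]='l', prepend. Next row=LF[6]=7
  step 8: row=7, L[7]='e', prepend. Next row=LF[7]=4
  step 9: row=4, L[4]='b', prepend. Next row=LF[4]=3
  step 10: row=3, L[3]='n', prepend. Next row=LF[3]=8
  step 11: row=8, L[8]='u', prepend. Next row=LF[8]=9
Reversed output: unbeliev6S$

Answer: unbeliev6S$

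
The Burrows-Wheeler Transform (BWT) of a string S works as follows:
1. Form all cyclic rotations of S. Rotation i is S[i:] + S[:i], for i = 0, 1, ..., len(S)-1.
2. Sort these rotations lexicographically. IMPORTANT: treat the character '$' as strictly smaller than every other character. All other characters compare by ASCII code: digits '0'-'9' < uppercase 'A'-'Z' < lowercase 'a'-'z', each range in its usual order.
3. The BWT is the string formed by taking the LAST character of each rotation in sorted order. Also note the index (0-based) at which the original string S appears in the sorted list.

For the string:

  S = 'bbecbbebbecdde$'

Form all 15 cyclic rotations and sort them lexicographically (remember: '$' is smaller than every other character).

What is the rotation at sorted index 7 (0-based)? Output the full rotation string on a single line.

Answer: cbbebbecdde$bbe

Derivation:
All 15 rotations (rotation i = S[i:]+S[:i]):
  rot[0] = bbecbbebbecdde$
  rot[1] = becbbebbecdde$b
  rot[2] = ecbbebbecdde$bb
  rot[3] = cbbebbecdde$bbe
  rot[4] = bbebbecdde$bbec
  rot[5] = bebbecdde$bbecb
  rot[6] = ebbecdde$bbecbb
  rot[7] = bbecdde$bbecbbe
  rot[8] = becdde$bbecbbeb
  rot[9] = ecdde$bbecbbebb
  rot[10] = cdde$bbecbbebbe
  rot[11] = dde$bbecbbebbec
  rot[12] = de$bbecbbebbecd
  rot[13] = e$bbecbbebbecdd
  rot[14] = $bbecbbebbecdde
Sorted (with $ < everything):
  sorted[0] = $bbecbbebbecdde
  sorted[1] = bbebbecdde$bbec
  sorted[2] = bbecbbebbecdde$
  sorted[3] = bbecdde$bbecbbe
  sorted[4] = bebbecdde$bbecb
  sorted[5] = becbbebbecdde$b
  sorted[6] = becdde$bbecbbeb
  sorted[7] = cbbebbecdde$bbe
  sorted[8] = cdde$bbecbbebbe
  sorted[9] = dde$bbecbbebbec
  sorted[10] = de$bbecbbebbecd
  sorted[11] = e$bbecbbebbecdd
  sorted[12] = ebbecdde$bbecbb
  sorted[13] = ecbbebbecdde$bb
  sorted[14] = ecdde$bbecbbebb
sorted[7] = cbbebbecdde$bbe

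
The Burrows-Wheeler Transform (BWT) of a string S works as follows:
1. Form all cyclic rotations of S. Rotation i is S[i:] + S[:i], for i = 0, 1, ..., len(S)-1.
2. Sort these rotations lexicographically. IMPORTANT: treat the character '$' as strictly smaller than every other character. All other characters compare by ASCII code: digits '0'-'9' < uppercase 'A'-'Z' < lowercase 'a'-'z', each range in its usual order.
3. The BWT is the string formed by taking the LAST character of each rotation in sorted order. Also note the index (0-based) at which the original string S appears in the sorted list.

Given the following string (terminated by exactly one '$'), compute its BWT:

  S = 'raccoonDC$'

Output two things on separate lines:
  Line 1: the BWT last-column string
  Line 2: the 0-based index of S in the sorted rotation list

Answer: CDnracooc$
9

Derivation:
All 10 rotations (rotation i = S[i:]+S[:i]):
  rot[0] = raccoonDC$
  rot[1] = accoonDC$r
  rot[2] = ccoonDC$ra
  rot[3] = coonDC$rac
  rot[4] = oonDC$racc
  rot[5] = onDC$racco
  rot[6] = nDC$raccoo
  rot[7] = DC$raccoon
  rot[8] = C$raccoonD
  rot[9] = $raccoonDC
Sorted (with $ < everything):
  sorted[0] = $raccoonDC  (last char: 'C')
  sorted[1] = C$raccoonD  (last char: 'D')
  sorted[2] = DC$raccoon  (last char: 'n')
  sorted[3] = accoonDC$r  (last char: 'r')
  sorted[4] = ccoonDC$ra  (last char: 'a')
  sorted[5] = coonDC$rac  (last char: 'c')
  sorted[6] = nDC$raccoo  (last char: 'o')
  sorted[7] = onDC$racco  (last char: 'o')
  sorted[8] = oonDC$racc  (last char: 'c')
  sorted[9] = raccoonDC$  (last char: '$')
Last column: CDnracooc$
Original string S is at sorted index 9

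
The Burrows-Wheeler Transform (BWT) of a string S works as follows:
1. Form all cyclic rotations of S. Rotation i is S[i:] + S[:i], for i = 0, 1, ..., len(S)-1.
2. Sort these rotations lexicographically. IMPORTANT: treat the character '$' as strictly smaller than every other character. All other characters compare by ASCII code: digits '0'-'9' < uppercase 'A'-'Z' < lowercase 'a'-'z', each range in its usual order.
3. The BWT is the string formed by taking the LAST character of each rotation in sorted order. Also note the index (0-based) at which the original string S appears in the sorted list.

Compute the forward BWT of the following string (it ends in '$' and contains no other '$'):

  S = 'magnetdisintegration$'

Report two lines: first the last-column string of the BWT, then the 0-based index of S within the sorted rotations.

Answer: nmrttnaestd$ogiigiena
11

Derivation:
All 21 rotations (rotation i = S[i:]+S[:i]):
  rot[0] = magnetdisintegration$
  rot[1] = agnetdisintegration$m
  rot[2] = gnetdisintegration$ma
  rot[3] = netdisintegration$mag
  rot[4] = etdisintegration$magn
  rot[5] = tdisintegration$magne
  rot[6] = disintegration$magnet
  rot[7] = isintegration$magnetd
  rot[8] = sintegration$magnetdi
  rot[9] = integration$magnetdis
  rot[10] = ntegration$magnetdisi
  rot[11] = tegration$magnetdisin
  rot[12] = egration$magnetdisint
  rot[13] = gration$magnetdisinte
  rot[14] = ration$magnetdisinteg
  rot[15] = ation$magnetdisintegr
  rot[16] = tion$magnetdisintegra
  rot[17] = ion$magnetdisintegrat
  rot[18] = on$magnetdisintegrati
  rot[19] = n$magnetdisintegratio
  rot[20] = $magnetdisintegration
Sorted (with $ < everything):
  sorted[0] = $magnetdisintegration  (last char: 'n')
  sorted[1] = agnetdisintegration$m  (last char: 'm')
  sorted[2] = ation$magnetdisintegr  (last char: 'r')
  sorted[3] = disintegration$magnet  (last char: 't')
  sorted[4] = egration$magnetdisint  (last char: 't')
  sorted[5] = etdisintegration$magn  (last char: 'n')
  sorted[6] = gnetdisintegration$ma  (last char: 'a')
  sorted[7] = gration$magnetdisinte  (last char: 'e')
  sorted[8] = integration$magnetdis  (last char: 's')
  sorted[9] = ion$magnetdisintegrat  (last char: 't')
  sorted[10] = isintegration$magnetd  (last char: 'd')
  sorted[11] = magnetdisintegration$  (last char: '$')
  sorted[12] = n$magnetdisintegratio  (last char: 'o')
  sorted[13] = netdisintegration$mag  (last char: 'g')
  sorted[14] = ntegration$magnetdisi  (last char: 'i')
  sorted[15] = on$magnetdisintegrati  (last char: 'i')
  sorted[16] = ration$magnetdisinteg  (last char: 'g')
  sorted[17] = sintegration$magnetdi  (last char: 'i')
  sorted[18] = tdisintegration$magne  (last char: 'e')
  sorted[19] = tegration$magnetdisin  (last char: 'n')
  sorted[20] = tion$magnetdisintegra  (last char: 'a')
Last column: nmrttnaestd$ogiigiena
Original string S is at sorted index 11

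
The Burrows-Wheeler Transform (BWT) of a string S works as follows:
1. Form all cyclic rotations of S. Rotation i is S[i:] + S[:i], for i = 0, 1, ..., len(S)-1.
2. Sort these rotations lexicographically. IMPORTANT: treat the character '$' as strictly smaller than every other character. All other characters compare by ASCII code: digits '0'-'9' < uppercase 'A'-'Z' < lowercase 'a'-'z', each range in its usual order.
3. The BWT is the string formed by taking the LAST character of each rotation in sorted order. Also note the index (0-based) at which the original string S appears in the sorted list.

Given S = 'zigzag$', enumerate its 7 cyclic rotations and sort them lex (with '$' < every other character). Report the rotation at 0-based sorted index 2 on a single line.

Answer: g$zigza

Derivation:
All 7 rotations (rotation i = S[i:]+S[:i]):
  rot[0] = zigzag$
  rot[1] = igzag$z
  rot[2] = gzag$zi
  rot[3] = zag$zig
  rot[4] = ag$zigz
  rot[5] = g$zigza
  rot[6] = $zigzag
Sorted (with $ < everything):
  sorted[0] = $zigzag
  sorted[1] = ag$zigz
  sorted[2] = g$zigza
  sorted[3] = gzag$zi
  sorted[4] = igzag$z
  sorted[5] = zag$zig
  sorted[6] = zigzag$
sorted[2] = g$zigza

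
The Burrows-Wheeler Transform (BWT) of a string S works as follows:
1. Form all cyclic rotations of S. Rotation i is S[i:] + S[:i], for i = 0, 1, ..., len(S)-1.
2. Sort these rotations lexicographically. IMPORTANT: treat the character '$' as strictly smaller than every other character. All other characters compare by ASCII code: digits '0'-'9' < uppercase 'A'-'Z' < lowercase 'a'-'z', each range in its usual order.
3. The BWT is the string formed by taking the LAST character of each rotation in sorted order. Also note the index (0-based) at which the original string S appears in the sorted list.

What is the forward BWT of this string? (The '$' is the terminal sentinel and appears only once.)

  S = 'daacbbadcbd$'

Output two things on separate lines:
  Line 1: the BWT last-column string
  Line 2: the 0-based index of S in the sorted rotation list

All 12 rotations (rotation i = S[i:]+S[:i]):
  rot[0] = daacbbadcbd$
  rot[1] = aacbbadcbd$d
  rot[2] = acbbadcbd$da
  rot[3] = cbbadcbd$daa
  rot[4] = bbadcbd$daac
  rot[5] = badcbd$daacb
  rot[6] = adcbd$daacbb
  rot[7] = dcbd$daacbba
  rot[8] = cbd$daacbbad
  rot[9] = bd$daacbbadc
  rot[10] = d$daacbbadcb
  rot[11] = $daacbbadcbd
Sorted (with $ < everything):
  sorted[0] = $daacbbadcbd  (last char: 'd')
  sorted[1] = aacbbadcbd$d  (last char: 'd')
  sorted[2] = acbbadcbd$da  (last char: 'a')
  sorted[3] = adcbd$daacbb  (last char: 'b')
  sorted[4] = badcbd$daacb  (last char: 'b')
  sorted[5] = bbadcbd$daac  (last char: 'c')
  sorted[6] = bd$daacbbadc  (last char: 'c')
  sorted[7] = cbbadcbd$daa  (last char: 'a')
  sorted[8] = cbd$daacbbad  (last char: 'd')
  sorted[9] = d$daacbbadcb  (last char: 'b')
  sorted[10] = daacbbadcbd$  (last char: '$')
  sorted[11] = dcbd$daacbba  (last char: 'a')
Last column: ddabbccadb$a
Original string S is at sorted index 10

Answer: ddabbccadb$a
10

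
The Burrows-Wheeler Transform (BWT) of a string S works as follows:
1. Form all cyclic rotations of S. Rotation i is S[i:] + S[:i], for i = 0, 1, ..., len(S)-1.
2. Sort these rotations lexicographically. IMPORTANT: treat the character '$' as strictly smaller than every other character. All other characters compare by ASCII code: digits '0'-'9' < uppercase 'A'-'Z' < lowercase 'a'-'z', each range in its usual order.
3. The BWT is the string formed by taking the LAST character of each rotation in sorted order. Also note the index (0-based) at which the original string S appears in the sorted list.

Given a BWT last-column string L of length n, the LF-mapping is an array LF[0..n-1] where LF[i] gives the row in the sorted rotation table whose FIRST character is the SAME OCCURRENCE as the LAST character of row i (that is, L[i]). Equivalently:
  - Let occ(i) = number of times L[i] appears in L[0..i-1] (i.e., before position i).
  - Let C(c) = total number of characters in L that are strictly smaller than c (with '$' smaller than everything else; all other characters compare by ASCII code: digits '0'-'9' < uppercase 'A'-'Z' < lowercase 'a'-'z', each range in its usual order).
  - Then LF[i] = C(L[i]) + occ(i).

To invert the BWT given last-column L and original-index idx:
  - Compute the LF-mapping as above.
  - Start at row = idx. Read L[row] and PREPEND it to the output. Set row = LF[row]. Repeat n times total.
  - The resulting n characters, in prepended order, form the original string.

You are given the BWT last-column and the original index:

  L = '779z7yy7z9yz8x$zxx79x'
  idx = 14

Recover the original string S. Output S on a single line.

Answer: y7z99zxyxxzy8xz77977$

Derivation:
LF mapping: 1 2 7 17 3 14 15 4 18 8 16 19 6 10 0 20 11 12 5 9 13
Walk LF starting at row 14, prepending L[row]:
  step 1: row=14, L[14]='$', prepend. Next row=LF[14]=0
  step 2: row=0, L[0]='7', prepend. Next row=LF[0]=1
  step 3: row=1, L[1]='7', prepend. Next row=LF[1]=2
  step 4: row=2, L[2]='9', prepend. Next row=LF[2]=7
  step 5: row=7, L[7]='7', prepend. Next row=LF[7]=4
  step 6: row=4, L[4]='7', prepend. Next row=LF[4]=3
  step 7: row=3, L[3]='z', prepend. Next row=LF[3]=17
  step 8: row=17, L[17]='x', prepend. Next row=LF[17]=12
  step 9: row=12, L[12]='8', prepend. Next row=LF[12]=6
  step 10: row=6, L[6]='y', prepend. Next row=LF[6]=15
  step 11: row=15, L[15]='z', prepend. Next row=LF[15]=20
  step 12: row=20, L[20]='x', prepend. Next row=LF[20]=13
  step 13: row=13, L[13]='x', prepend. Next row=LF[13]=10
  step 14: row=10, L[10]='y', prepend. Next row=LF[10]=16
  step 15: row=16, L[16]='x', prepend. Next row=LF[16]=11
  step 16: row=11, L[11]='z', prepend. Next row=LF[11]=19
  step 17: row=19, L[19]='9', prepend. Next row=LF[19]=9
  step 18: row=9, L[9]='9', prepend. Next row=LF[9]=8
  step 19: row=8, L[8]='z', prepend. Next row=LF[8]=18
  step 20: row=18, L[18]='7', prepend. Next row=LF[18]=5
  step 21: row=5, L[5]='y', prepend. Next row=LF[5]=14
Reversed output: y7z99zxyxxzy8xz77977$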